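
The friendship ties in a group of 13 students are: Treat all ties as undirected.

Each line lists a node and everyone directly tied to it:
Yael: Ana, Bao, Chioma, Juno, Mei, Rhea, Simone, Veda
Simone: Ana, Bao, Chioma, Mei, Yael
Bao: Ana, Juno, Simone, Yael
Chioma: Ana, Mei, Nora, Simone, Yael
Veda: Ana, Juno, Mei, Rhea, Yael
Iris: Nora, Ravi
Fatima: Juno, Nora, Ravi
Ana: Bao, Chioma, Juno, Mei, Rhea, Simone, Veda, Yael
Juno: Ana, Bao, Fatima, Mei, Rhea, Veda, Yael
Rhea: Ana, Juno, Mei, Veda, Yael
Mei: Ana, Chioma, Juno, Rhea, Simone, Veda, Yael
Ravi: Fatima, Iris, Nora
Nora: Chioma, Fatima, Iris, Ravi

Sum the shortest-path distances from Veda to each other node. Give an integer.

Distances from Veda: Ana:1, Bao:2, Chioma:2, Fatima:2, Iris:4, Juno:1, Mei:1, Nora:3, Ravi:3, Rhea:1, Simone:2, Yael:1.
Sum = 1 + 2 + 2 + 2 + 4 + 1 + 1 + 3 + 3 + 1 + 2 + 1 = 23.

23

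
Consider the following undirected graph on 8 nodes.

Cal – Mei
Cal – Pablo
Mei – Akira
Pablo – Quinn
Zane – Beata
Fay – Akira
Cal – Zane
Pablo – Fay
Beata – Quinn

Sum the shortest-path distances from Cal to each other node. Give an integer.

11

Distances from Cal: Akira:2, Beata:2, Fay:2, Mei:1, Pablo:1, Quinn:2, Zane:1.
Sum = 2 + 2 + 2 + 1 + 1 + 2 + 1 = 11.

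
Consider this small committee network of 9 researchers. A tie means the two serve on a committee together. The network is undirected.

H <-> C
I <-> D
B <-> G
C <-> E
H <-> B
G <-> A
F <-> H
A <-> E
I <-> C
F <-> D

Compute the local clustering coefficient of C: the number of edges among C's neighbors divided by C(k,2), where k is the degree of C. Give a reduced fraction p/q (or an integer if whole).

C's neighbors: E, H, and I (k = 3).
Possible neighbor pairs: C(3,2) = 3. Edges among them: none → e = 0.
Clustering(C) = 0/3 = 0.

0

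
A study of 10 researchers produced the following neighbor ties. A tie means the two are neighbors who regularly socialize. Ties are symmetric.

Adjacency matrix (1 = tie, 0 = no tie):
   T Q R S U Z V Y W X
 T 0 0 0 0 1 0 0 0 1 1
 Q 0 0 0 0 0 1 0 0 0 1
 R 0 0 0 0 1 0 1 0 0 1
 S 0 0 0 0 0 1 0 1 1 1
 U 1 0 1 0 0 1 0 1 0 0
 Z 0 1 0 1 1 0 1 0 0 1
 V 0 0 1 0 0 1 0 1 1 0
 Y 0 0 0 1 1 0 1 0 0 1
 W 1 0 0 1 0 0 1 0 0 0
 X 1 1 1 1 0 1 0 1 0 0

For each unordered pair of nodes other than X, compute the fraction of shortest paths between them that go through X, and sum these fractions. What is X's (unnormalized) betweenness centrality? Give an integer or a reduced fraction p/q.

Pairs whose geodesics pass through X — T–Q: 1; T–R: 1/2; T–S: 1/2; T–Z: 1/2; T–Y: 1/2; Q–R: 1; Q–S: 1/2; Q–Y: 1; Q–W: 2/4; R–S: 1; R–Z: 1/3; R–Y: 1/3; Z–Y: 1/4.
All other pairs contribute 0.
Summing the contributions gives betweenness(X) = 95/12.

95/12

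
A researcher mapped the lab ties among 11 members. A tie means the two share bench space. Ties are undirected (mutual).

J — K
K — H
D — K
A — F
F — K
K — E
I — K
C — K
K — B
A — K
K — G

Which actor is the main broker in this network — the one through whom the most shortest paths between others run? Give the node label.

Unnormalized betweenness of each node: A:0, B:0, C:0, D:0, E:0, F:0, G:0, H:0, I:0, J:0, K:44.
K has the largest value, 44, making it the main broker — the node through which the most shortest paths run.

K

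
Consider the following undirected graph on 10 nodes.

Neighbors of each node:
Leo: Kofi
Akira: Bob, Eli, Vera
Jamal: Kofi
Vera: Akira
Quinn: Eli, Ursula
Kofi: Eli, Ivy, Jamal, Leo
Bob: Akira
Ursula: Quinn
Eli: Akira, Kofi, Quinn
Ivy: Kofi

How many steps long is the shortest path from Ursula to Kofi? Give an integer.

One shortest route is Ursula – Quinn – Eli – Kofi, which uses 3 edges, and at distance 2 from Ursula we only reach {Eli}, which does not include Kofi. So d(Ursula,Kofi) = 3.

3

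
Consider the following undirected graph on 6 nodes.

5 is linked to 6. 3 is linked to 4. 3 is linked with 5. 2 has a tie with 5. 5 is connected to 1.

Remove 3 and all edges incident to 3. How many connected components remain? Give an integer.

2

Without 3, the remaining ties split the others into: {1, 2, 5, 6}; {4}.
That's 2 separate components.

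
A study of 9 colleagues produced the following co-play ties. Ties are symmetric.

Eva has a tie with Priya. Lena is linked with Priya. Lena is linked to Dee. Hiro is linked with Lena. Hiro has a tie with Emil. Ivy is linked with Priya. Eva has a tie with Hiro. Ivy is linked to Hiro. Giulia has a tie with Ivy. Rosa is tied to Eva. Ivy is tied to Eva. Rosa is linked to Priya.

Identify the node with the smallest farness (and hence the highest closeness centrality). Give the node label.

Hiro

Farness (sum of distances to all others) for each node — Dee:21, Emil:19, Eva:13, Giulia:20, Hiro:12, Ivy:13, Lena:14, Priya:13, Rosa:17.
The smallest farness is 12, for Hiro, so Hiro has the highest closeness.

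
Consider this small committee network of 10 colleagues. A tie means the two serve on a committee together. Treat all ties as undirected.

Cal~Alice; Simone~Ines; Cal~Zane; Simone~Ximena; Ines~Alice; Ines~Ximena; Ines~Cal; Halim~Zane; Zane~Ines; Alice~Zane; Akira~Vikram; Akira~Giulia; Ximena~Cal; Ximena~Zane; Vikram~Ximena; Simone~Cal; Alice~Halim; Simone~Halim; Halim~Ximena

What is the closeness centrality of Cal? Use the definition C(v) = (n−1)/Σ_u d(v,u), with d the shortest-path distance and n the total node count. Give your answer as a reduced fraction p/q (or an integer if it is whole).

9/16

Distances from Cal: Akira:3, Alice:1, Giulia:4, Halim:2, Ines:1, Simone:1, Vikram:2, Ximena:1, Zane:1. Sum = 16.
n = 10, so closeness = 9/16.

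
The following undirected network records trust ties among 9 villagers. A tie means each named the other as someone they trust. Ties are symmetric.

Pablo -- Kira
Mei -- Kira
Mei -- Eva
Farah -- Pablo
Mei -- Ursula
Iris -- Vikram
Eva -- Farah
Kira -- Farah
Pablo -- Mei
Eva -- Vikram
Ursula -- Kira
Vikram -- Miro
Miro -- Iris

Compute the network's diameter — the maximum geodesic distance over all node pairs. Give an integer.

4

Eccentricity of each node (its greatest distance to any other): Eva:2, Farah:3, Iris:4, Kira:4, Mei:3, Miro:4, Pablo:4, Ursula:4, Vikram:3.
The maximum eccentricity is 4, realized for instance by the pair Iris–Ursula via Iris – Vikram – Eva – Mei – Ursula. So the diameter is 4.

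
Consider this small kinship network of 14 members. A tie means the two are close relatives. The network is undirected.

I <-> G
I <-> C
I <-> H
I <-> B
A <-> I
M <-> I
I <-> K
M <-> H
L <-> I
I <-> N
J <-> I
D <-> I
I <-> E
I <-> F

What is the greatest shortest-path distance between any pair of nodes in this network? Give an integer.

Eccentricity of each node (its greatest distance to any other): A:2, B:2, C:2, D:2, E:2, F:2, G:2, H:2, I:1, J:2, K:2, L:2, M:2, N:2.
The maximum eccentricity is 2, realized for instance by the pair B–C via B – I – C. So the diameter is 2.

2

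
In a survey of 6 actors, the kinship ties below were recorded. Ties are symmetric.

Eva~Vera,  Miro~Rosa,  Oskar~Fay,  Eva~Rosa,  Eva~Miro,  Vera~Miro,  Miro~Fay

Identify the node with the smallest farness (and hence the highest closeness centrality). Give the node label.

Miro

Farness (sum of distances to all others) for each node — Eva:8, Fay:8, Miro:6, Oskar:12, Rosa:9, Vera:9.
The smallest farness is 6, for Miro, so Miro has the highest closeness.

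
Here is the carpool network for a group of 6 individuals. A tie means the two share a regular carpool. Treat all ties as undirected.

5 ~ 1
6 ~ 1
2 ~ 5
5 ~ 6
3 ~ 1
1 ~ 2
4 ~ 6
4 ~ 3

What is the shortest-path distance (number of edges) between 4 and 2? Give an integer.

3

One shortest route is 4 – 3 – 1 – 2, which uses 3 edges, and at distance 2 from 4 we only reach {1, 5}, which does not include 2. So d(4,2) = 3.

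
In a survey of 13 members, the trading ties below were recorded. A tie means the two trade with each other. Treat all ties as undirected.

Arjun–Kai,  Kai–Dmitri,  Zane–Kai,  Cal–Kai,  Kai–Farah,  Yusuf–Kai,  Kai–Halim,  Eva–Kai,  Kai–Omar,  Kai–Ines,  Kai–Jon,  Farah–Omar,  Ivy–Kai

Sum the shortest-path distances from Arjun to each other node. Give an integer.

23

Distances from Arjun: Cal:2, Dmitri:2, Eva:2, Farah:2, Halim:2, Ines:2, Ivy:2, Jon:2, Kai:1, Omar:2, Yusuf:2, Zane:2.
Sum = 2 + 2 + 2 + 2 + 2 + 2 + 2 + 2 + 1 + 2 + 2 + 2 = 23.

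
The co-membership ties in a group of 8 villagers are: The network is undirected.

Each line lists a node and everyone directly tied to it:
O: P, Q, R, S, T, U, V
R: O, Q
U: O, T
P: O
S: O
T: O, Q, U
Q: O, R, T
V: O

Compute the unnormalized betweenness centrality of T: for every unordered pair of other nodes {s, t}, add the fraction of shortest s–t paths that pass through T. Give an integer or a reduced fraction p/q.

1/2

Pairs whose geodesics pass through T — U–Q: 1/2.
All other pairs contribute 0.
Summing the contributions gives betweenness(T) = 1/2.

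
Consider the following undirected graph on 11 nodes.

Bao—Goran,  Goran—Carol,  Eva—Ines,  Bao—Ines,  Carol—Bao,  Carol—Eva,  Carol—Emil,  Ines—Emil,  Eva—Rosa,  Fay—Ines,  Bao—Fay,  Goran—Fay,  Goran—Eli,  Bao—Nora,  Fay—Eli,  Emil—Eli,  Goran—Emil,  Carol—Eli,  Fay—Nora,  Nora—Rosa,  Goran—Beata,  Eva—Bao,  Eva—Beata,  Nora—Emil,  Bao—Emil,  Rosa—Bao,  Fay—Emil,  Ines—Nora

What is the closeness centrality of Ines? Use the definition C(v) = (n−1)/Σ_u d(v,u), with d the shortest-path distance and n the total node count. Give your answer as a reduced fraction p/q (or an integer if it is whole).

Distances from Ines: Bao:1, Beata:2, Carol:2, Eli:2, Emil:1, Eva:1, Fay:1, Goran:2, Nora:1, Rosa:2. Sum = 15.
n = 11, so closeness = 10/15 = 2/3.

2/3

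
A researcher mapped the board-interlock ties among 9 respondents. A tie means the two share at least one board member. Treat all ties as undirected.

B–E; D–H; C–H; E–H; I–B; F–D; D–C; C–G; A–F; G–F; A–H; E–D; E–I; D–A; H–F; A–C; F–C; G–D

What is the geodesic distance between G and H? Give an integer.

One shortest route is G – C – H, which uses 2 edges, and G and H are not directly tied, so nothing shorter exists. So d(G,H) = 2.

2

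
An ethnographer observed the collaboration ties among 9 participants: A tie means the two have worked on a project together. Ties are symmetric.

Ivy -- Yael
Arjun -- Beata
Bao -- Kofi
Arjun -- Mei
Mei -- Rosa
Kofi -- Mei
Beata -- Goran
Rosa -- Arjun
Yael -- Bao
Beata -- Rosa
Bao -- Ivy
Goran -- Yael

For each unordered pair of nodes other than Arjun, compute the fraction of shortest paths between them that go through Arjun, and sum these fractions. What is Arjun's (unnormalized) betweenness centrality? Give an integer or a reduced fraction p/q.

3/2

Pairs whose geodesics pass through Arjun — Beata–Mei: 1/2; Beata–Kofi: 1/2; Mei–Goran: 1/2.
All other pairs contribute 0.
Summing the contributions gives betweenness(Arjun) = 3/2.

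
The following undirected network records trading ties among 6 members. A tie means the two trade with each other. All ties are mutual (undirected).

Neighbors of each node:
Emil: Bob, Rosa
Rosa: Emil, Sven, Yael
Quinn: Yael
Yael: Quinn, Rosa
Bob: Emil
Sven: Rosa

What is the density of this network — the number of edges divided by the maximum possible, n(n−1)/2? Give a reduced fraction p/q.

1/3

There are 5 edges and 6 nodes, so the maximum possible is C(6,2) = 15.
Density = 5/15 = 1/3.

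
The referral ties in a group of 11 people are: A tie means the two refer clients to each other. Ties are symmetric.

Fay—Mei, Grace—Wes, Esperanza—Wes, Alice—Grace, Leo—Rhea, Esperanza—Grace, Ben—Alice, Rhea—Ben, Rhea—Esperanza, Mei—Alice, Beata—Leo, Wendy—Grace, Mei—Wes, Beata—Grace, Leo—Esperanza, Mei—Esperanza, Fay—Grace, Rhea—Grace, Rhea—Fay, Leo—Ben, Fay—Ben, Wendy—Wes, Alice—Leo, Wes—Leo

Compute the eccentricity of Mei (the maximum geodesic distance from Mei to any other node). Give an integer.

Distances from Mei: Alice:1, Beata:3, Ben:2, Esperanza:1, Fay:1, Grace:2, Leo:2, Rhea:2, Wendy:2, Wes:1.
The largest is 3 (to Beata), so the eccentricity of Mei is 3.

3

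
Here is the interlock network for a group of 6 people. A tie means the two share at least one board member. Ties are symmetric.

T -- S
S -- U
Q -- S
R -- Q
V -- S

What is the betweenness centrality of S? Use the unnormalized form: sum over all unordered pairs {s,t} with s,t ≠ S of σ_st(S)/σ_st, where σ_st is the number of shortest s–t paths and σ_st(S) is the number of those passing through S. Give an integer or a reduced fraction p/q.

9

Pairs whose geodesics pass through S — V–T: 1; V–U: 1; V–Q: 1; V–R: 1; T–U: 1; T–Q: 1; T–R: 1; U–Q: 1; U–R: 1.
All other pairs contribute 0.
Summing the contributions gives betweenness(S) = 9.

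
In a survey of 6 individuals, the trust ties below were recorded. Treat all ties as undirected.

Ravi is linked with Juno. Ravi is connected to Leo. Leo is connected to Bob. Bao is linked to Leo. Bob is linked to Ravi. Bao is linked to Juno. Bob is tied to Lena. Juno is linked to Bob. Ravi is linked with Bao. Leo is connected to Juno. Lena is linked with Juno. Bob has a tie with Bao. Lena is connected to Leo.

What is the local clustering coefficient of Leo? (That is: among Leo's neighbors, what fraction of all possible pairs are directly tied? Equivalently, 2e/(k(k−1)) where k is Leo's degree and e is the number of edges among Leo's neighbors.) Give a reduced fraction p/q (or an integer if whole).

Leo's neighbors: Bao, Bob, Juno, Lena, and Ravi (k = 5).
Possible neighbor pairs: C(5,2) = 10. Edges among them: Bao–Bob, Bao–Juno, Bao–Ravi, Bob–Juno, Bob–Lena, Bob–Ravi, Juno–Lena, Juno–Ravi → e = 8.
Clustering(Leo) = 8/10 = 4/5.

4/5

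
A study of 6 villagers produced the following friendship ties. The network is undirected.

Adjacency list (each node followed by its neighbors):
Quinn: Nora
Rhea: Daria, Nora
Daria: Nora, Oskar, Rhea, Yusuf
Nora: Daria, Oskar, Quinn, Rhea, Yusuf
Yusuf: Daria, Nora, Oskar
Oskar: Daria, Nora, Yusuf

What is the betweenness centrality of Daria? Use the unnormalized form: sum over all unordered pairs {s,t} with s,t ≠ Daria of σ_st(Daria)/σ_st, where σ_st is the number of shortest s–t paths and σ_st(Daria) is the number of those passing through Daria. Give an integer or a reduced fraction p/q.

Pairs whose geodesics pass through Daria — Rhea–Yusuf: 1/2; Rhea–Oskar: 1/2.
All other pairs contribute 0.
Summing the contributions gives betweenness(Daria) = 1.

1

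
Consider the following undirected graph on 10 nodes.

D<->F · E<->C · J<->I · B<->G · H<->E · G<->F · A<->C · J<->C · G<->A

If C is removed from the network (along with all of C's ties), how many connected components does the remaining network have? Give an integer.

Without C, the remaining ties split the others into: {A, B, D, F, G}; {E, H}; {I, J}.
That's 3 separate components.

3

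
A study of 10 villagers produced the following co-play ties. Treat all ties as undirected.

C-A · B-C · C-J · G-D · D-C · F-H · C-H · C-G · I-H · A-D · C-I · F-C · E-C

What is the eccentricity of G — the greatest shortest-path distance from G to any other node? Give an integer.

Distances from G: A:2, B:2, C:1, D:1, E:2, F:2, H:2, I:2, J:2.
The largest is 2 (to F, J, H, E, B, A, and I), so the eccentricity of G is 2.

2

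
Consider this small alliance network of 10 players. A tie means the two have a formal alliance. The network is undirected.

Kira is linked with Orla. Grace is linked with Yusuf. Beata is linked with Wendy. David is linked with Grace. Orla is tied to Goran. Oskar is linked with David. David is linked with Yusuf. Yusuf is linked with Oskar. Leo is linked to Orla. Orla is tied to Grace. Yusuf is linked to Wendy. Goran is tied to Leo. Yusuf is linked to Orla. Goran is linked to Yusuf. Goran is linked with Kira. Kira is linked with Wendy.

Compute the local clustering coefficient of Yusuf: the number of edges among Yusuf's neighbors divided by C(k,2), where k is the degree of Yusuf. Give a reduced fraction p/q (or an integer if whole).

4/15

Yusuf's neighbors: David, Goran, Grace, Orla, Oskar, and Wendy (k = 6).
Possible neighbor pairs: C(6,2) = 15. Edges among them: David–Grace, David–Oskar, Goran–Orla, Grace–Orla → e = 4.
Clustering(Yusuf) = 4/15.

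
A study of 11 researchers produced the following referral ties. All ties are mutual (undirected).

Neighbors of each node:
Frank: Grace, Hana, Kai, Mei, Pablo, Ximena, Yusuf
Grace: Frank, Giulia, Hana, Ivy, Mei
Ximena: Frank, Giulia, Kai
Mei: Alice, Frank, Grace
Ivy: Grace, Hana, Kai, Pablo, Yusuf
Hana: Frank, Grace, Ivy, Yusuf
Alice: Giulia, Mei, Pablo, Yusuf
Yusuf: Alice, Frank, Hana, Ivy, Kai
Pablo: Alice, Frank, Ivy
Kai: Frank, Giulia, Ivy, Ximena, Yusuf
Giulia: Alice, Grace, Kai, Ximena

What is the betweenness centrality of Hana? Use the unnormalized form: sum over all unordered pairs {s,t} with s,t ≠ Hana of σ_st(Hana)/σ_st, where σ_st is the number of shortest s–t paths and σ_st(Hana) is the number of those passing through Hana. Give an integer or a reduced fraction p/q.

Pairs whose geodesics pass through Hana — Yusuf–Grace: 1/3; Ivy–Frank: 1/5.
All other pairs contribute 0.
Summing the contributions gives betweenness(Hana) = 8/15.

8/15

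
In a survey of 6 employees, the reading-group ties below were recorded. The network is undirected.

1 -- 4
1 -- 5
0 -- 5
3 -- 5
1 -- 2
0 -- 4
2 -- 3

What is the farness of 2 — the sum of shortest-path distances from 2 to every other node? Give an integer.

Distances from 2: 0:3, 1:1, 3:1, 4:2, 5:2.
Sum = 3 + 1 + 1 + 2 + 2 = 9.

9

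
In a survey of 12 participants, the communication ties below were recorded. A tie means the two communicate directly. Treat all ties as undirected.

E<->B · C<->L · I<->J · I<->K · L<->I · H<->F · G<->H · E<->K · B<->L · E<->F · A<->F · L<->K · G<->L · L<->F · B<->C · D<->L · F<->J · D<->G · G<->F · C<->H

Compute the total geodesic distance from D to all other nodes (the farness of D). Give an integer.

Distances from D: A:3, B:2, C:2, E:3, F:2, G:1, H:2, I:2, J:3, K:2, L:1.
Sum = 3 + 2 + 2 + 3 + 2 + 1 + 2 + 2 + 3 + 2 + 1 = 23.

23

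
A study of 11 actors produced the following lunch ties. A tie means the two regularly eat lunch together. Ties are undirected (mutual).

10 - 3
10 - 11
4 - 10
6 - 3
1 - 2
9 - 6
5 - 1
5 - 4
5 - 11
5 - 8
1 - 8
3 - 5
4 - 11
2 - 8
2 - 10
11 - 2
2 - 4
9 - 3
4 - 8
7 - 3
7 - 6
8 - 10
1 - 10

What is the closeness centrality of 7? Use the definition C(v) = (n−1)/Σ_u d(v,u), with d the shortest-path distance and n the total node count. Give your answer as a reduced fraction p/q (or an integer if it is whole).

Distances from 7: 1:3, 2:3, 3:1, 4:3, 5:2, 6:1, 8:3, 9:2, 10:2, 11:3. Sum = 23.
n = 11, so closeness = 10/23.

10/23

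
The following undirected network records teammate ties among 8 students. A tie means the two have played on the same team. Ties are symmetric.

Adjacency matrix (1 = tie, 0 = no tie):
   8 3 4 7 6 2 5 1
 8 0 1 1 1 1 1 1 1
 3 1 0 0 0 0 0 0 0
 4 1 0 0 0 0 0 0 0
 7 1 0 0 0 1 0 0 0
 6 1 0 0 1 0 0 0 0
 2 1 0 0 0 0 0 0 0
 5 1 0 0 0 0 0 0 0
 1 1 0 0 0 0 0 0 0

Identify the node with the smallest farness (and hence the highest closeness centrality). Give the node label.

Farness (sum of distances to all others) for each node — 1:13, 2:13, 3:13, 4:13, 5:13, 6:12, 7:12, 8:7.
The smallest farness is 7, for 8, so 8 has the highest closeness.

8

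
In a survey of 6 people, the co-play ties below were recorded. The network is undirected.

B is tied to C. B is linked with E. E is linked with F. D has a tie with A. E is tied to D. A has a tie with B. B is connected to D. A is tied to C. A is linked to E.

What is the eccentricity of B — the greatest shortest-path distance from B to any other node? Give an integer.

Distances from B: A:1, C:1, D:1, E:1, F:2.
The largest is 2 (to F), so the eccentricity of B is 2.

2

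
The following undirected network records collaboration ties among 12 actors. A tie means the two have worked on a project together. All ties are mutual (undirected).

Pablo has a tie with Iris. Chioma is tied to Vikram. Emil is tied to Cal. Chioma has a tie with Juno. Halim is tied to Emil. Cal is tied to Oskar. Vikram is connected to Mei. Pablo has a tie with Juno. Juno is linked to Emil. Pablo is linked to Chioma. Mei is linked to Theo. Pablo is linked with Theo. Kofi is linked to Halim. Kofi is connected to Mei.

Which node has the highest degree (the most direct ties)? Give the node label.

Degrees — Cal:2, Chioma:3, Emil:3, Halim:2, Iris:1, Juno:3, Kofi:2, Mei:3, Oskar:1, Pablo:4, Theo:2, Vikram:2.
The maximum is 4, attained only by Pablo.

Pablo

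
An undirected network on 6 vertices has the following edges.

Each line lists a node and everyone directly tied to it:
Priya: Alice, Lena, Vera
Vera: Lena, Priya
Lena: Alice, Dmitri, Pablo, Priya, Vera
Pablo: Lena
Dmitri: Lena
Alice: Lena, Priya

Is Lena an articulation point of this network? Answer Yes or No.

Removing Lena leaves {Alice, Priya, and Vera} with no path to {Dmitri}, so the network splits into 3 components. Lena is a cut vertex.

Yes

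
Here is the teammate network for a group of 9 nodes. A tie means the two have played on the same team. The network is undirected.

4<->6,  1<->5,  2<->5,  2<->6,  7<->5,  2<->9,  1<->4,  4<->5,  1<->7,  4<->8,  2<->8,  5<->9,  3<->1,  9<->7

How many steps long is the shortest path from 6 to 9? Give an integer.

2

One shortest route is 6 – 2 – 9, which uses 2 edges, and 6 and 9 are not directly tied, so nothing shorter exists. So d(6,9) = 2.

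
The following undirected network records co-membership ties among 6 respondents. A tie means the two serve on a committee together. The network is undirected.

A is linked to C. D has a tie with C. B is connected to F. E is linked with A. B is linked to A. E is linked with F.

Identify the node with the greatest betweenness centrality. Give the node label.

A

Unnormalized betweenness of each node: A:13/2, B:3/2, C:4, D:0, E:3/2, F:1/2.
A has the largest value, 13/2, making it the main broker — the node through which the most shortest paths run.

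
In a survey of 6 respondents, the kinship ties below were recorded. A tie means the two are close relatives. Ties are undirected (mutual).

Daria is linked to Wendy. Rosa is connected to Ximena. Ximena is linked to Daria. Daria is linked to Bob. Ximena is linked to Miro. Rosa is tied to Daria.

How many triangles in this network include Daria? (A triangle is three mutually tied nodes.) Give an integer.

1

Daria's neighbors: Bob, Rosa, Wendy, and Ximena.
Neighbor pairs that are themselves tied: Daria–Rosa–Ximena. Each forms one triangle with Daria, for 1 in total.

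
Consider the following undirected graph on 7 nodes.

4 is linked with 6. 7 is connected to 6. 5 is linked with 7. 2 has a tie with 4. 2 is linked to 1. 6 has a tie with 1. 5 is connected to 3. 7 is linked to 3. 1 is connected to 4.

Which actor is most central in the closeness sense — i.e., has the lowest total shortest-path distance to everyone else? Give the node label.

6

Farness (sum of distances to all others) for each node — 1:11, 2:15, 3:14, 4:11, 5:14, 6:9, 7:10.
The smallest farness is 9, for 6, so 6 has the highest closeness.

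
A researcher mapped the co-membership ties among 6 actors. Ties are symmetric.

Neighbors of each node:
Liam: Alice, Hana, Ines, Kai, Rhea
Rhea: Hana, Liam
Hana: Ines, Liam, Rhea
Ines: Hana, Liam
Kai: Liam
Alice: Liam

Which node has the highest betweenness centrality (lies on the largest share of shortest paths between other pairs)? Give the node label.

Unnormalized betweenness of each node: Alice:0, Hana:1/2, Ines:0, Kai:0, Liam:15/2, Rhea:0.
Liam has the largest value, 15/2, making it the main broker — the node through which the most shortest paths run.

Liam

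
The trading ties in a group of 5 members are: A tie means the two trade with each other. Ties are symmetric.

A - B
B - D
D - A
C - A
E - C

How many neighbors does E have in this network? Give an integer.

1

E is directly tied to C. That is 1 neighbor, so the degree of E is 1.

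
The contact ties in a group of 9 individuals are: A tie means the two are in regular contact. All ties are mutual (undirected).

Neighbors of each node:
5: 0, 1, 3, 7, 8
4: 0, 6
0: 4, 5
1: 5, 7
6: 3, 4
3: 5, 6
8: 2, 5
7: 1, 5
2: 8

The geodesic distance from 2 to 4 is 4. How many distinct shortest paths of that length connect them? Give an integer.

1

The shortest distance is 4, and the only length-4 path is 2–8–5–0–4. So there is exactly 1 shortest path.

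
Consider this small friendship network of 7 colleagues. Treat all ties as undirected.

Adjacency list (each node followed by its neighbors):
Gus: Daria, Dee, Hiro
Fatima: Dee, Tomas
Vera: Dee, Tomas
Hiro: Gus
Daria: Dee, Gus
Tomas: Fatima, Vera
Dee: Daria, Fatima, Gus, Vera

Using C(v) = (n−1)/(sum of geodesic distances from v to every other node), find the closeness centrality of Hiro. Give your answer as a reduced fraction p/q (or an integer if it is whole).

2/5

Distances from Hiro: Daria:2, Dee:2, Fatima:3, Gus:1, Tomas:4, Vera:3. Sum = 15.
n = 7, so closeness = 6/15 = 2/5.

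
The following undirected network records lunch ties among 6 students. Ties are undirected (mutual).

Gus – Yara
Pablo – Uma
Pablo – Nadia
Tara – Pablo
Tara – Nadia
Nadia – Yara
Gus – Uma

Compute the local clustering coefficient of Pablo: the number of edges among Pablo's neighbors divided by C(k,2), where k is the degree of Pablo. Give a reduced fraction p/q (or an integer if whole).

1/3

Pablo's neighbors: Nadia, Tara, and Uma (k = 3).
Possible neighbor pairs: C(3,2) = 3. Edges among them: Nadia–Tara → e = 1.
Clustering(Pablo) = 1/3.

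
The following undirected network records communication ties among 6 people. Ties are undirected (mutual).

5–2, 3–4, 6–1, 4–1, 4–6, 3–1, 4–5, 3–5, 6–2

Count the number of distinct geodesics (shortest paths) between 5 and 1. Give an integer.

The shortest distance is 2. The length-2 paths are: 5–4–1; 5–3–1.
That gives 2 distinct shortest paths.

2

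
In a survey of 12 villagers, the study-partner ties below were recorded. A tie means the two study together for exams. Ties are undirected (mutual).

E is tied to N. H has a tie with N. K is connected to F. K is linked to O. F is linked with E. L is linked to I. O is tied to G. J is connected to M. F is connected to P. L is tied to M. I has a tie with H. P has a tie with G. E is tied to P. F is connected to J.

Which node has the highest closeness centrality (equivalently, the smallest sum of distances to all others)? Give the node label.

Farness (sum of distances to all others) for each node — E:24, F:22, G:32, H:32, I:36, J:26, K:29, L:34, M:30, N:28, O:36, P:25.
The smallest farness is 22, for F, so F has the highest closeness.

F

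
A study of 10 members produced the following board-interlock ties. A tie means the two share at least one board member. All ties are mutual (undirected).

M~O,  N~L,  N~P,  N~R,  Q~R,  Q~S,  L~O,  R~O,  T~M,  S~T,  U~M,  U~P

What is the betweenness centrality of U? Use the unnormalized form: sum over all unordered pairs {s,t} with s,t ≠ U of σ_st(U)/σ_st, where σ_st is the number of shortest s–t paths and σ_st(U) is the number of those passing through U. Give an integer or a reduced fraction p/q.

41/12

Pairs whose geodesics pass through U — S–P: 1/2; O–P: 1/3; N–M: 1/3; N–T: 1/4; P–M: 1; P–T: 1.
All other pairs contribute 0.
Summing the contributions gives betweenness(U) = 41/12.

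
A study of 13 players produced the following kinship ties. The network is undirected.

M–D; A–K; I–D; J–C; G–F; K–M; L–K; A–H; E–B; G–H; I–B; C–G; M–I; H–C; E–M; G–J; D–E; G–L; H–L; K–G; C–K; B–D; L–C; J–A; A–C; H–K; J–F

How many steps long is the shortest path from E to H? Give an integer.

3

One shortest route is E – M – K – H, which uses 3 edges, and at distance 2 from E we only reach {I, K}, which does not include H. So d(E,H) = 3.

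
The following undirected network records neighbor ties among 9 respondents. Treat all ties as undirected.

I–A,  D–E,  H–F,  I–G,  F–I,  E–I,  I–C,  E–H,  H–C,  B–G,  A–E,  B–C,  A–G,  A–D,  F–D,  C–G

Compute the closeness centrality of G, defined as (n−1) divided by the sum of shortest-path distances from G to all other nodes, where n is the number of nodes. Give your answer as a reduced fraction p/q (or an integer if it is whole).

2/3

Distances from G: A:1, B:1, C:1, D:2, E:2, F:2, H:2, I:1. Sum = 12.
n = 9, so closeness = 8/12 = 2/3.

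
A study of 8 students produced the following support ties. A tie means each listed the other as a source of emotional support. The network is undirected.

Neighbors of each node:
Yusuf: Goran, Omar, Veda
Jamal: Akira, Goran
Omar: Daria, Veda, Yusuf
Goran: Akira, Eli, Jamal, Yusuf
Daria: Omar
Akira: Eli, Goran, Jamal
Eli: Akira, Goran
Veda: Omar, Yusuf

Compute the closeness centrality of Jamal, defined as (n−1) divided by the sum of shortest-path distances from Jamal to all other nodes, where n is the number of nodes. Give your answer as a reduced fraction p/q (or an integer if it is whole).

Distances from Jamal: Akira:1, Daria:4, Eli:2, Goran:1, Omar:3, Veda:3, Yusuf:2. Sum = 16.
n = 8, so closeness = 7/16.

7/16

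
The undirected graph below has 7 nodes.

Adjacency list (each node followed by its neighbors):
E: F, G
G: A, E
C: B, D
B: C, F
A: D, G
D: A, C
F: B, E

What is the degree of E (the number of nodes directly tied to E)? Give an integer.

E is directly tied to F and G. That is 2 neighbors, so the degree of E is 2.

2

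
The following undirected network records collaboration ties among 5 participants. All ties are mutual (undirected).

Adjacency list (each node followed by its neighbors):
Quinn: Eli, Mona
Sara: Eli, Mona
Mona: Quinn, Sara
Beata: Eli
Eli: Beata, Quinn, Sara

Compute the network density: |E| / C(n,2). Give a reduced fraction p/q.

There are 5 edges and 5 nodes, so the maximum possible is C(5,2) = 10.
Density = 5/10 = 1/2.

1/2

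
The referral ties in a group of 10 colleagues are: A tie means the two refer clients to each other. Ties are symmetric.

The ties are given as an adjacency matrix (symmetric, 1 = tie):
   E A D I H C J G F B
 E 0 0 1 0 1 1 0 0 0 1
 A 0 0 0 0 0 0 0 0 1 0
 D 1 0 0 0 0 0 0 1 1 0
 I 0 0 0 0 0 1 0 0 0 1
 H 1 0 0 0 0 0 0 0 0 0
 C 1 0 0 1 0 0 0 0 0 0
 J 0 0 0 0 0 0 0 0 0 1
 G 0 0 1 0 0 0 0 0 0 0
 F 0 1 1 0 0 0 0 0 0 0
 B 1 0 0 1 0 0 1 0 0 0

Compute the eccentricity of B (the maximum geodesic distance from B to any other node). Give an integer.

Distances from B: A:4, C:2, D:2, E:1, F:3, G:3, H:2, I:1, J:1.
The largest is 4 (to A), so the eccentricity of B is 4.

4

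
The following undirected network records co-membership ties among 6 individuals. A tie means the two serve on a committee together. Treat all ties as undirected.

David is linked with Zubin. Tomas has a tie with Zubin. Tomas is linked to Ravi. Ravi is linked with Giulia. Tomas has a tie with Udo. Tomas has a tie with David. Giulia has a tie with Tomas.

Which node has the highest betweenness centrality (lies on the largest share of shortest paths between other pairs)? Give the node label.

Unnormalized betweenness of each node: David:0, Giulia:0, Ravi:0, Tomas:8, Udo:0, Zubin:0.
Tomas has the largest value, 8, making it the main broker — the node through which the most shortest paths run.

Tomas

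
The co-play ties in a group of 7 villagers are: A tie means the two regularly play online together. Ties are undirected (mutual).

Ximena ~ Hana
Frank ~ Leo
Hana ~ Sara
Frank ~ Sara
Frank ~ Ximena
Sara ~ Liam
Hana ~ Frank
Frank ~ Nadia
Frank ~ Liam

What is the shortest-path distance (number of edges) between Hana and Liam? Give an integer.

One shortest route is Hana – Frank – Liam, which uses 2 edges, and Hana and Liam are not directly tied, so nothing shorter exists. So d(Hana,Liam) = 2.

2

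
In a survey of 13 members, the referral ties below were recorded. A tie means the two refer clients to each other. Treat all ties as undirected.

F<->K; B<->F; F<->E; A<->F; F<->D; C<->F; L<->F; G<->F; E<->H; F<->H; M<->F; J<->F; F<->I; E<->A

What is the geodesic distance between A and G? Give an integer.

One shortest route is A – F – G, which uses 2 edges, and A and G are not directly tied, so nothing shorter exists. So d(A,G) = 2.

2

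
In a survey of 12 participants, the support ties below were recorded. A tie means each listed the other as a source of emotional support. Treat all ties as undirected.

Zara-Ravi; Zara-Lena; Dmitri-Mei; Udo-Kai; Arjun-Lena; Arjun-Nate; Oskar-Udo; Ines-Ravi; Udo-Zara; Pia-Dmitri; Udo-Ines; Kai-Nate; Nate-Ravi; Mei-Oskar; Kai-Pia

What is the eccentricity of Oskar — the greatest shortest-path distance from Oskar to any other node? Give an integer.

Distances from Oskar: Arjun:4, Dmitri:2, Ines:2, Kai:2, Lena:3, Mei:1, Nate:3, Pia:3, Ravi:3, Udo:1, Zara:2.
The largest is 4 (to Arjun), so the eccentricity of Oskar is 4.

4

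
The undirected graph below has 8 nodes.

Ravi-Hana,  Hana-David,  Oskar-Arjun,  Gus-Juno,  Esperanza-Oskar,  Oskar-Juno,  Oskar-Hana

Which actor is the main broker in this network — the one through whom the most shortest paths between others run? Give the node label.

Unnormalized betweenness of each node: Arjun:0, David:0, Esperanza:0, Gus:0, Hana:11, Juno:6, Oskar:17, Ravi:0.
Oskar has the largest value, 17, making it the main broker — the node through which the most shortest paths run.

Oskar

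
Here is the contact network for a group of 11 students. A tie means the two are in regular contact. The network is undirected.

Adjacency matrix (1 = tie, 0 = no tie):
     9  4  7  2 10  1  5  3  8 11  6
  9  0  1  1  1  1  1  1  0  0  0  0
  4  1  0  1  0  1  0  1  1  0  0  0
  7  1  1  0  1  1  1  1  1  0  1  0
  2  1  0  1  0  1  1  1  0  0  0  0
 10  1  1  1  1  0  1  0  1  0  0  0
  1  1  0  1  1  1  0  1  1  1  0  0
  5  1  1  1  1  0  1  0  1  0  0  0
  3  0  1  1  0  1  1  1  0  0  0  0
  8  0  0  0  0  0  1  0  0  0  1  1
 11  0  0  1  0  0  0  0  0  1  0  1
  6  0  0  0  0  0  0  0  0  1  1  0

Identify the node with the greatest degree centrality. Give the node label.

7

Degrees — 1:7, 2:5, 3:5, 4:5, 5:6, 6:2, 7:8, 8:3, 9:6, 10:6, 11:3.
The maximum is 8, attained only by 7.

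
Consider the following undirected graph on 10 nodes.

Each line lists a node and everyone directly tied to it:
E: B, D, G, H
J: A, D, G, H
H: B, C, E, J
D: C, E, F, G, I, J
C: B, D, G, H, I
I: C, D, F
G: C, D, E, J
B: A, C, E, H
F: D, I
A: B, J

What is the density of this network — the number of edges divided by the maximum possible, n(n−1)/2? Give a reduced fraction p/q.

19/45

There are 19 edges and 10 nodes, so the maximum possible is C(10,2) = 45.
Density = 19/45.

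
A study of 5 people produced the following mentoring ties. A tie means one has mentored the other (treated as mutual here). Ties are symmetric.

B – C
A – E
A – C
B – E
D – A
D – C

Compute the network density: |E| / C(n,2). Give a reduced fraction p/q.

There are 6 edges and 5 nodes, so the maximum possible is C(5,2) = 10.
Density = 6/10 = 3/5.

3/5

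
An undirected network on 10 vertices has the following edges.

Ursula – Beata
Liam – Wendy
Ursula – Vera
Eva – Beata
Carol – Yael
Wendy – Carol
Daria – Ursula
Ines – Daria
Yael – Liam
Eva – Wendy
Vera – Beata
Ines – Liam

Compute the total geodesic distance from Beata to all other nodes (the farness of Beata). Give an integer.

20

Distances from Beata: Carol:3, Daria:2, Eva:1, Ines:3, Liam:3, Ursula:1, Vera:1, Wendy:2, Yael:4.
Sum = 3 + 2 + 1 + 3 + 3 + 1 + 1 + 2 + 4 = 20.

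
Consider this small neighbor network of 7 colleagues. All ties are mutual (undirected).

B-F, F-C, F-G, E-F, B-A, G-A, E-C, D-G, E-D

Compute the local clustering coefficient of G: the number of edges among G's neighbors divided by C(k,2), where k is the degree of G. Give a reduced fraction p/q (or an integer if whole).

0

G's neighbors: A, D, and F (k = 3).
Possible neighbor pairs: C(3,2) = 3. Edges among them: none → e = 0.
Clustering(G) = 0/3 = 0.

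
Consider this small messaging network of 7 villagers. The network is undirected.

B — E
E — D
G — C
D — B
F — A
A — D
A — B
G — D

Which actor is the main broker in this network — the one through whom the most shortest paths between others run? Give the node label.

Unnormalized betweenness of each node: A:5, B:1, C:0, D:9, E:0, F:0, G:5.
D has the largest value, 9, making it the main broker — the node through which the most shortest paths run.

D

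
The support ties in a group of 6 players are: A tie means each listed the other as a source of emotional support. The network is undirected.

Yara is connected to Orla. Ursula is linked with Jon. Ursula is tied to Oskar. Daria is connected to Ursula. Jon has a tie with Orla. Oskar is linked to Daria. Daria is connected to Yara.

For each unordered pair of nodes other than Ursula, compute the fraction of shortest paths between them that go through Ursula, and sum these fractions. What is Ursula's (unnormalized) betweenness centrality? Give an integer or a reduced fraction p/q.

5/2

Pairs whose geodesics pass through Ursula — Jon–Daria: 1; Jon–Oskar: 1; Orla–Oskar: 1/2.
All other pairs contribute 0.
Summing the contributions gives betweenness(Ursula) = 5/2.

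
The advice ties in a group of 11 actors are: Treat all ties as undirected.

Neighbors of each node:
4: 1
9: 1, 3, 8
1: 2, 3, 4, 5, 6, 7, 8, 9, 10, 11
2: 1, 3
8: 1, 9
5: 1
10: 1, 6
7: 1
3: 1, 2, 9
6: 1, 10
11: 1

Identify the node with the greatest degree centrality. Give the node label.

Degrees — 1:10, 2:2, 3:3, 4:1, 5:1, 6:2, 7:1, 8:2, 9:3, 10:2, 11:1.
The maximum is 10, attained only by 1.

1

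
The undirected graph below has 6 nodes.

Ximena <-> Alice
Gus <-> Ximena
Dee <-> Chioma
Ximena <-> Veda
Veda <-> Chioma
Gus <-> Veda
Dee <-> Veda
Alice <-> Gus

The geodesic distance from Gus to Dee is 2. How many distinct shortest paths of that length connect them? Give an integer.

The shortest distance is 2, and the only length-2 path is Gus–Veda–Dee. So there is exactly 1 shortest path.

1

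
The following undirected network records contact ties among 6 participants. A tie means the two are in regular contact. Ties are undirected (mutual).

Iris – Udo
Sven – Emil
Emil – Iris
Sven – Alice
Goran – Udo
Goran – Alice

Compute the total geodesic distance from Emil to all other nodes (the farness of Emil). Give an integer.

Distances from Emil: Alice:2, Goran:3, Iris:1, Sven:1, Udo:2.
Sum = 2 + 3 + 1 + 1 + 2 = 9.

9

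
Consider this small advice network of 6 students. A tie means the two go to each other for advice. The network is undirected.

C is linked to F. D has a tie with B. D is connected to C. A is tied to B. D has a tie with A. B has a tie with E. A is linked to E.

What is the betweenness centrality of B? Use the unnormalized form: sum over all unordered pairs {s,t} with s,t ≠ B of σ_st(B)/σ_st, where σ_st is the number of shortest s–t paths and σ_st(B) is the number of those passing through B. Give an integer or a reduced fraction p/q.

3/2

Pairs whose geodesics pass through B — D–E: 1/2; E–F: 1/2; E–C: 1/2.
All other pairs contribute 0.
Summing the contributions gives betweenness(B) = 3/2.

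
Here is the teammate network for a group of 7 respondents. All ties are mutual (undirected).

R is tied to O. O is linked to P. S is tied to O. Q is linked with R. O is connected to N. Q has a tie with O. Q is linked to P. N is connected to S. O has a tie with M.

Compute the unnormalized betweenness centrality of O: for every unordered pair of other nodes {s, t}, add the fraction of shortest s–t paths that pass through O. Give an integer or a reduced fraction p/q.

Pairs whose geodesics pass through O — S–R: 1; S–M: 1; S–Q: 1; S–P: 1; N–R: 1; N–M: 1; N–Q: 1; N–P: 1; R–M: 1; R–P: 1/2; M–Q: 1; M–P: 1.
All other pairs contribute 0.
Summing the contributions gives betweenness(O) = 23/2.

23/2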